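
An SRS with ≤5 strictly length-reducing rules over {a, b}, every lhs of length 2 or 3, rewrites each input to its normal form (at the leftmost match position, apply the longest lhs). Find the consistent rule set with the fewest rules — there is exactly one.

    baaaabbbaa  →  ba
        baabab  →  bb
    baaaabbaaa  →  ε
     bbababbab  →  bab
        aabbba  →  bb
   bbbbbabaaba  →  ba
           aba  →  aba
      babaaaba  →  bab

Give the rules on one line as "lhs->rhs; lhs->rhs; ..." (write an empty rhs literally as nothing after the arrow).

  | baaaabbbaa => bbabbbaa => bbbaa => ba
  | baabab => bbbab => bb
  | baaaabbaaa => bbabbaaa => bbaaa => aa => ε
  | bbababbab => babbab => bab

aa->; aaa->b; aab->bb; bba->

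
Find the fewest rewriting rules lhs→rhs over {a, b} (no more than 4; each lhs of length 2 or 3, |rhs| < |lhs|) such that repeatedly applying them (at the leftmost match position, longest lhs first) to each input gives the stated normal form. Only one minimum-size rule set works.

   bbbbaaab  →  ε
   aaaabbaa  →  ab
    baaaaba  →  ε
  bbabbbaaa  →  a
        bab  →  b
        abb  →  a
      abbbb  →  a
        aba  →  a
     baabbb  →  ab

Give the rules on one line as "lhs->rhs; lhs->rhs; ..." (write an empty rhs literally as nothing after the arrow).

aa->b; ba->; bb->; bba->ab

  | bbbbaaab => bbaaab => abaab => aab => bb => ε
  | aaaabbaa => baabbaa => abbaa => aaba => bba => ab
  | baaaaba => aaaba => baba => ba => ε
  | bbabbbaaa => abbbbaaa => abbaaa => aabaa => bbaa => aba => a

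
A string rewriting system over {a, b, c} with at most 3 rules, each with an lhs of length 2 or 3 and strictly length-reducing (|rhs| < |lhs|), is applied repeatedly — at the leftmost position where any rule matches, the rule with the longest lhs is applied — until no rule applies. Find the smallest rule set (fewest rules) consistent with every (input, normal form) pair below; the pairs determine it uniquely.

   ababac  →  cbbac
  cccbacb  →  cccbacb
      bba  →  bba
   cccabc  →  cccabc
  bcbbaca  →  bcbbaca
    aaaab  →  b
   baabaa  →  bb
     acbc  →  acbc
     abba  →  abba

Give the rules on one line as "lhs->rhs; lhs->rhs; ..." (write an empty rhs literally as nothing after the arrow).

  | ababac => cbbac
  | cccbacb
  | bba
  | cccabc

aa->; aba->cb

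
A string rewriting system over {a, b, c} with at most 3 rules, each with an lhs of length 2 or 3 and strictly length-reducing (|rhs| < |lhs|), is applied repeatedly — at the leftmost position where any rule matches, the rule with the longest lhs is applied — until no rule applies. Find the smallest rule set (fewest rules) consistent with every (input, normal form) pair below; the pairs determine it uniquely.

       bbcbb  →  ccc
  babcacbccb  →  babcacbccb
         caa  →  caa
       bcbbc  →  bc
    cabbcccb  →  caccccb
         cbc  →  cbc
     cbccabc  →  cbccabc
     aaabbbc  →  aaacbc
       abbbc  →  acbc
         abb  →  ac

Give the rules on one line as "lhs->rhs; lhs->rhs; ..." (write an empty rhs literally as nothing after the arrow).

bb->c; bcb->

  | bbcbb => ccbb => ccc
  | babcacbccb
  | caa
  | bcbbc => bc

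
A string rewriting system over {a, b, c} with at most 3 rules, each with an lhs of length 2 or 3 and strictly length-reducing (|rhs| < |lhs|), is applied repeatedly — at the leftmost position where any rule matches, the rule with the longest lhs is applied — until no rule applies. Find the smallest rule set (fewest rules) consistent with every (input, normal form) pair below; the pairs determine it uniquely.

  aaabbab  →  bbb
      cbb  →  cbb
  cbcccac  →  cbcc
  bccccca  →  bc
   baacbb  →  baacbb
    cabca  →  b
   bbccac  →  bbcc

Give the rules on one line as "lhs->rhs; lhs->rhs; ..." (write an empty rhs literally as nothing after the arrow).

ab->b; ca->; ccc->cc

  | aaabbab => aabbab => abbab => bbab => bbb
  | cbb
  | cbcccac => cbccac => cbcc
  | bccccca => bcccca => bccca => bcca => bc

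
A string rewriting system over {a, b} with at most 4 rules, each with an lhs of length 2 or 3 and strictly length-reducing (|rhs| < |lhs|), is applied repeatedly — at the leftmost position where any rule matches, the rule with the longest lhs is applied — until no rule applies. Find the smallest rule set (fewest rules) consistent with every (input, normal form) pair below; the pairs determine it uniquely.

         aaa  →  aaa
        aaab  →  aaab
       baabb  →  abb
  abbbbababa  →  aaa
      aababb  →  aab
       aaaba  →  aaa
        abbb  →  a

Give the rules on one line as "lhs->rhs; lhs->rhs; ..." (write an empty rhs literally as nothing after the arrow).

  | aaa
  | aaab
  | baabb => abb
  | abbbbababa => ababababa => aababa => aaa

ba->; bab->; bbb->ba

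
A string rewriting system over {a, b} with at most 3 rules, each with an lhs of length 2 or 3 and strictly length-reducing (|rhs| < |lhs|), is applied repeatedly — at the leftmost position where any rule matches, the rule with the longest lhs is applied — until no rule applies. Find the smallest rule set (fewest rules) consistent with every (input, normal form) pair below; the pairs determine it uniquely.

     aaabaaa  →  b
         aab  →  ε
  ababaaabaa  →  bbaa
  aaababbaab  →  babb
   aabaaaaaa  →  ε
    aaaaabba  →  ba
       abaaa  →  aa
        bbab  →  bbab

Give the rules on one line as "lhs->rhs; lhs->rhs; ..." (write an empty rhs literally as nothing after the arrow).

aaa->; aab->; aba->

  | aaabaaa => baaa => b
  | aab => ε
  | ababaaabaa => baaabaa => bbaa
  | aaababbaab => babbaab => babb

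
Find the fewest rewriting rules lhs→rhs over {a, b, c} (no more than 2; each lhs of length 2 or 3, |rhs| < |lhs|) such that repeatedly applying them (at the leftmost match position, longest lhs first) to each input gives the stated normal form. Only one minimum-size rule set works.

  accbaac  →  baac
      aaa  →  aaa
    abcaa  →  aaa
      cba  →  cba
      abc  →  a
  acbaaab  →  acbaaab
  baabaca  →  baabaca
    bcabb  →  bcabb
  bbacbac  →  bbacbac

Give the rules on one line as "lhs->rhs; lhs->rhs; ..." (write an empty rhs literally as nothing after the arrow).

  | accbaac => baac
  | aaa
  | abcaa => aaa
  | cba

abc->a; acc->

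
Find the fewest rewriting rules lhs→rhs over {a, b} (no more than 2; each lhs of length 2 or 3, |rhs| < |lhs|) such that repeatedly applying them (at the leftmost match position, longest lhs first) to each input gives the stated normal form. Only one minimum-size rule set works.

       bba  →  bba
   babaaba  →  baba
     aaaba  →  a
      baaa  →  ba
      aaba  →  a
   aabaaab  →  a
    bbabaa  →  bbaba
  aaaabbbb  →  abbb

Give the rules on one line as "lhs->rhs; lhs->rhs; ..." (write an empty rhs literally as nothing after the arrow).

  | bba
  | babaaba => babaa => baba
  | aaaba => aaba => aa => a
  | baaa => baa => ba

aa->a; aab->a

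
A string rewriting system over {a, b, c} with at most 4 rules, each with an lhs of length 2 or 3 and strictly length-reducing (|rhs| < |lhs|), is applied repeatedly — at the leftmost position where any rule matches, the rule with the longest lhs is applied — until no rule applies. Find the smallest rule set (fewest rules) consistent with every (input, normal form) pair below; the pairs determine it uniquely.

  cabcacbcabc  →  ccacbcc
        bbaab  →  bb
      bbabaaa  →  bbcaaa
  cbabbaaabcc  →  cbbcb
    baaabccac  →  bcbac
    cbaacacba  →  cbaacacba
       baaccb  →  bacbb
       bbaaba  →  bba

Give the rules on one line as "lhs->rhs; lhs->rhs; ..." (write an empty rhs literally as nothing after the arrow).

  | cabcacbcabc => ccacbcabc => ccacbcc
  | bbaab => bb
  | bbabaaa => bbcaaa
  | cbabbaaabcc => cbbaaabcc => cbbacc => cbbcb

aab->; ab->; aba->ca; acc->cb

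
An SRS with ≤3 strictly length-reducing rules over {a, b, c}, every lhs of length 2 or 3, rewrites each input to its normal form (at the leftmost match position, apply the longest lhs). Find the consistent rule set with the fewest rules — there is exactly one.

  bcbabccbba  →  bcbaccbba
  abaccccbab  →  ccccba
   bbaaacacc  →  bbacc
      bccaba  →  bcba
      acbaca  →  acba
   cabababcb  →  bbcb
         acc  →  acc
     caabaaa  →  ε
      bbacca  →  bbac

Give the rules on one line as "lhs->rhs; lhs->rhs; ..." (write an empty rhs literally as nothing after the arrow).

  | bcbabccbba => bcbaccbba
  | abaccccbab => aaccccbab => ccccbab => ccccba
  | bbaaacacc => bbacacc => bbacc
  | bccaba => bcba

aa->; ab->a; ca->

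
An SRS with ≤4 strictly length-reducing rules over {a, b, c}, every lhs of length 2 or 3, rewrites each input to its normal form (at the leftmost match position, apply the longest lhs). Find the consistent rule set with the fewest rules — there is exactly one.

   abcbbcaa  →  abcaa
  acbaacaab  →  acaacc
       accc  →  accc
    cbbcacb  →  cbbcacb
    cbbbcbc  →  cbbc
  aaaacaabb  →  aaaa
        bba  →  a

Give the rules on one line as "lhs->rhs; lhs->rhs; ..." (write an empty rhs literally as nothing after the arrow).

aab->c; ba->a; bcb->; ccb->

  | abcbbcaa => abcaa
  | acbaacaab => acaacaab => acaacc
  | accc
  | cbbcacb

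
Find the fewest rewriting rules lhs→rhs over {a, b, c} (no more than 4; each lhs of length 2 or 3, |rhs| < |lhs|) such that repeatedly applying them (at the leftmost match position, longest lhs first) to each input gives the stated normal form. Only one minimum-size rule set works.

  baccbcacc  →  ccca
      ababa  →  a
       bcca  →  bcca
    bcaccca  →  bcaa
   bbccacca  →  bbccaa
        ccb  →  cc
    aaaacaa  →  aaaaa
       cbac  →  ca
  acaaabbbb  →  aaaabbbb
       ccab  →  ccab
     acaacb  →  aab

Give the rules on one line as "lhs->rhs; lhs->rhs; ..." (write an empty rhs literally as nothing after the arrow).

aac->a; ac->a; ba->; cb->c

  | baccbcacc => ccbcacc => cccacc => cccac => ccca
  | ababa => aba => a
  | bcca
  | bcaccca => bcacca => bcaca => bcaa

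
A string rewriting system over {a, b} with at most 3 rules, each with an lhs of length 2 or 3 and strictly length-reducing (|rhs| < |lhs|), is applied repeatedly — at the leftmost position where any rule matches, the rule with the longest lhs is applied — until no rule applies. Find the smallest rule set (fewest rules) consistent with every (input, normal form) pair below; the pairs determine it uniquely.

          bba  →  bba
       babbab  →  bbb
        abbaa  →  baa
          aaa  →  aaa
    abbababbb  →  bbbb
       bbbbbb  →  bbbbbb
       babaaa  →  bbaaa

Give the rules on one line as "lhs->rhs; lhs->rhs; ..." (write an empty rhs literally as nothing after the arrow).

ab->b; abb->b

  | bba
  | babbab => bbab => bbb
  | abbaa => baa
  | aaa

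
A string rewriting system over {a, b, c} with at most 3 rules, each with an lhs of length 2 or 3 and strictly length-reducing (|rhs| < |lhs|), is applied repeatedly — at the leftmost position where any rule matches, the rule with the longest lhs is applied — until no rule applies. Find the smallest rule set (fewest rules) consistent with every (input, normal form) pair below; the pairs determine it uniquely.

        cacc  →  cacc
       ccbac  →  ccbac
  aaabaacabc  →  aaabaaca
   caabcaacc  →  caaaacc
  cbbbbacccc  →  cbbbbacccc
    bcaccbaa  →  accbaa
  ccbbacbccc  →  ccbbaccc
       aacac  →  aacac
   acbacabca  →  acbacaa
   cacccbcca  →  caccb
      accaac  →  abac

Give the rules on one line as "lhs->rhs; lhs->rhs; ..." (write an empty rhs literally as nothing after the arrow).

  | cacc
  | ccbac
  | aaabaacabc => aaabaaca
  | caabcaacc => caaaacc

bc->; cca->b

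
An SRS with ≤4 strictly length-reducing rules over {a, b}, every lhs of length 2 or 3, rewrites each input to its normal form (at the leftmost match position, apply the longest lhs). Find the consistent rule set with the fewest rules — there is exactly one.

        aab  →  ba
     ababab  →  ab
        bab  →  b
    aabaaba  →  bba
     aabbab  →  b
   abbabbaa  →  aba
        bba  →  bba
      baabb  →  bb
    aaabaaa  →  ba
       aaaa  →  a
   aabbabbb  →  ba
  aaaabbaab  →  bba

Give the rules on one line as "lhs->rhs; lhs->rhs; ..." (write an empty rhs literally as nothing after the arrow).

aa->a; aab->ba; bab->b; bbb->ba

  | aab => ba
  | ababab => abab => ab
  | bab => b
  | aabaaba => baaaba => baaba => bbaa => bba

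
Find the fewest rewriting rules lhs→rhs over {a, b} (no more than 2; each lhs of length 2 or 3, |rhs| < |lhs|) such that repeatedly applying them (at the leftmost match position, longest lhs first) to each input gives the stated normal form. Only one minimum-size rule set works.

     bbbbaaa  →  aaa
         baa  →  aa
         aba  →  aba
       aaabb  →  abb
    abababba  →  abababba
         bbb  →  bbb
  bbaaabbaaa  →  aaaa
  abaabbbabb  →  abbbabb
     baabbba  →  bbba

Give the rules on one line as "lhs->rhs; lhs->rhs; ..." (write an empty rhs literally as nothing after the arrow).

  | bbbbaaa => bbbaaa => bbaaa => baaa => aaa
  | baa => aa
  | aba
  | aaabb => abb

aab->b; baa->aa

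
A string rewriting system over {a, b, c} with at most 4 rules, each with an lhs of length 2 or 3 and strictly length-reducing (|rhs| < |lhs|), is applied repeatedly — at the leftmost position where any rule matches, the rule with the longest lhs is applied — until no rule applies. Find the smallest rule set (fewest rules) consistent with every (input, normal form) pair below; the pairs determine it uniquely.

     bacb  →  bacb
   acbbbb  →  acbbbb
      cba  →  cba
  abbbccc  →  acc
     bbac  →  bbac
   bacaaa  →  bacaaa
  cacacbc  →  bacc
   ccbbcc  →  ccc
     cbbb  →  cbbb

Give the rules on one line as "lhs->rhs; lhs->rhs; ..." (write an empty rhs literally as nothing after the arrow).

bbc->; bc->c; cac->b

  | bacb
  | acbbbb
  | cba
  | abbbccc => abcc => acc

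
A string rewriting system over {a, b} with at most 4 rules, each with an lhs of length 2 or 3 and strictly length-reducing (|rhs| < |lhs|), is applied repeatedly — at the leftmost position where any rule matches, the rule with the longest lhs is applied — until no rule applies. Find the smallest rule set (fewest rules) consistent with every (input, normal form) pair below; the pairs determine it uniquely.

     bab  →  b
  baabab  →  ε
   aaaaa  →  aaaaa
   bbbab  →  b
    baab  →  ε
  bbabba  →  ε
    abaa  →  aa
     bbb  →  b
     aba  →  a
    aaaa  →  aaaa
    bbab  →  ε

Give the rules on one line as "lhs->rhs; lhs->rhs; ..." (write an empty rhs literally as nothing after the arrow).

ab->; ba->; bb->

  | bab => b
  | baabab => abab => ab => ε
  | aaaaa
  | bbbab => bab => b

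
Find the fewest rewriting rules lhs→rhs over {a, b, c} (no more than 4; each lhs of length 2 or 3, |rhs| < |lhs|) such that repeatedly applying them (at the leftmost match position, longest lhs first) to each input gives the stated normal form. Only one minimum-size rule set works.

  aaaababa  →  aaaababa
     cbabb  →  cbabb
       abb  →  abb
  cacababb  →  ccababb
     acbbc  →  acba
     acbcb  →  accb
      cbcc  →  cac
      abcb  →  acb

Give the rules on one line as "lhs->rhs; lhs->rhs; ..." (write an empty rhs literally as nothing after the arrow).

aca->ca; bc->a; bcb->cb

  | aaaababa
  | cbabb
  | abb
  | cacababb => ccababb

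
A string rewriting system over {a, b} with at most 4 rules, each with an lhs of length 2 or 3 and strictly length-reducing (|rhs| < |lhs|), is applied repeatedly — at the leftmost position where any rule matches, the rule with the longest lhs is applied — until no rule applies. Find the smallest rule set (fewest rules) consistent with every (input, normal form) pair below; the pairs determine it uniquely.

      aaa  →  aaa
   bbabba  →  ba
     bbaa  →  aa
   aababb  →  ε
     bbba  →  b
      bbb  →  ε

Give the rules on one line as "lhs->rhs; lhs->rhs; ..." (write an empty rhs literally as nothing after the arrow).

  | aaa
  | bbabba => abba => ba
  | bbaa => aa
  | aababb => abbb => bb => ε

ab->; aba->b; bb->; bbb->ab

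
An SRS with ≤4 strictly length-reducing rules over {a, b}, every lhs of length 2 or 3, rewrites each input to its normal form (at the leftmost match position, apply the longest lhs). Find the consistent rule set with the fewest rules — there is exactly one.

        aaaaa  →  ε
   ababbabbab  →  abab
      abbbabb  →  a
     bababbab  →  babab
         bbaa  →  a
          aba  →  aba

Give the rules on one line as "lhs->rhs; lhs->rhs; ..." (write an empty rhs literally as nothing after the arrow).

  | aaaaa => baaa => bba => ε
  | ababbabbab => ababbab => abab
  | abbbabb => aababb => bbabb => bb => a
  | bababbab => babab

aa->b; bb->a; bba->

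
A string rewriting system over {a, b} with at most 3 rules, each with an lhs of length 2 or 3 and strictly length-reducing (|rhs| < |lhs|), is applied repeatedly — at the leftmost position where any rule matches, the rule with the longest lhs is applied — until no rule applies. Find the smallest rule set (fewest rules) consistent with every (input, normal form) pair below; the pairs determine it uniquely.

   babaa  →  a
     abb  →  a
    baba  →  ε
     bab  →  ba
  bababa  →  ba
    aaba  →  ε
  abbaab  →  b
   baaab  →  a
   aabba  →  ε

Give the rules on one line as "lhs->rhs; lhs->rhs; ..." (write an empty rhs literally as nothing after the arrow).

  | babaa => baaa => a
  | abb => ab => a
  | baba => baa => ε
  | bab => ba

aaa->; ab->a; baa->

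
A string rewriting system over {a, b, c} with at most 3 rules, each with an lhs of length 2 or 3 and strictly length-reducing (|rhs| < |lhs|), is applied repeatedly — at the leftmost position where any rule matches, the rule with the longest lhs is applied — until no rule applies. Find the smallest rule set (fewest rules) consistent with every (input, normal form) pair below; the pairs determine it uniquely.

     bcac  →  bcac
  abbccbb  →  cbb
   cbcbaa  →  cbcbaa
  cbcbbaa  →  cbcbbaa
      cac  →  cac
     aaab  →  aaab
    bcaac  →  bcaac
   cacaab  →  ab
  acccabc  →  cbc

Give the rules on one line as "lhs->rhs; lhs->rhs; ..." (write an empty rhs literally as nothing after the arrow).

abb->c; aca->c; cc->

  | bcac
  | abbccbb => cccbb => cbb
  | cbcbaa
  | cbcbbaa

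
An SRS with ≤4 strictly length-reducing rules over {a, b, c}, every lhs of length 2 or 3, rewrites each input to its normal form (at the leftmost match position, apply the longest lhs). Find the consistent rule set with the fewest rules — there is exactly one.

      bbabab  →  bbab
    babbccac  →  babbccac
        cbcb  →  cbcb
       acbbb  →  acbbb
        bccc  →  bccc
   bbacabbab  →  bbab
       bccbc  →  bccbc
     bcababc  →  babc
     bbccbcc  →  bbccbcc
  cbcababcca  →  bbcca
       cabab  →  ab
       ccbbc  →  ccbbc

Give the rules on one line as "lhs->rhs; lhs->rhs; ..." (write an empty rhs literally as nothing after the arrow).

aba->a; cab->; cba->b

  | bbabab => bbab
  | babbccac
  | cbcb
  | acbbb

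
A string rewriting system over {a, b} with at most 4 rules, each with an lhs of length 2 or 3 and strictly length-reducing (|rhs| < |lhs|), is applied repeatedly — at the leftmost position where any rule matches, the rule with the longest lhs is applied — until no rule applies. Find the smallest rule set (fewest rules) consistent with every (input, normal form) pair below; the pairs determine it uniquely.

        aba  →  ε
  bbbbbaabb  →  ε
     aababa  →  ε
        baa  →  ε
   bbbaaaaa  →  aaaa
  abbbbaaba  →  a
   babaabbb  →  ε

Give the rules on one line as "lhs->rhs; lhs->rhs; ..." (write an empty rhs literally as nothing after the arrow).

  | aba => ε
  | bbbbbaabb => babbaabb => abbaabb => abbb => aba => ε
  | aababa => aba => ε
  | baa => ε

aba->; ba->a; baa->; bbb->ba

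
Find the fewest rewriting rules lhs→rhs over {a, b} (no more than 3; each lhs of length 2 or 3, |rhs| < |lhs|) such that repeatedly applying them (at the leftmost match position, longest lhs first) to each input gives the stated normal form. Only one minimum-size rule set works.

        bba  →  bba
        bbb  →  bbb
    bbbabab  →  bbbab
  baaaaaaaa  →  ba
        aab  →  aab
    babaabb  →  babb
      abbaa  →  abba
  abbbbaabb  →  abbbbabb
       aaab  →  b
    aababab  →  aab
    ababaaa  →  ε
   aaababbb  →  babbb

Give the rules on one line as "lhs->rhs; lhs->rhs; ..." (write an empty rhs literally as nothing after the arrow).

  | bba
  | bbb
  | bbbabab => bbbab
  | baaaaaaaa => baaaaaaa => baaaaaa => baaaaa => baaaa => baaa => baa => ba

aaa->; aba->a; baa->ba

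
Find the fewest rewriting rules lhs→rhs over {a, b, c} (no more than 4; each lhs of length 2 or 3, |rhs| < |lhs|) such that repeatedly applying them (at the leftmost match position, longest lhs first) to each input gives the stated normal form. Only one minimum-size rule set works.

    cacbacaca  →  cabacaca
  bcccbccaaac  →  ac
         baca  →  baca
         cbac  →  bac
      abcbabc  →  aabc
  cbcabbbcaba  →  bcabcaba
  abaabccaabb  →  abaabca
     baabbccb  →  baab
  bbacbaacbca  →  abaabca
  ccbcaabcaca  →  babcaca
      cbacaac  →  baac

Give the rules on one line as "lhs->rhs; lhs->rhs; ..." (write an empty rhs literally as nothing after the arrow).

bb->; caa->a; cb->b

  | cacbacaca => cabacaca
  | bcccbccaaac => bccbccaaac => bcbccaaac => bbccaaac => ccaaac => caac => ac
  | baca
  | cbac => bac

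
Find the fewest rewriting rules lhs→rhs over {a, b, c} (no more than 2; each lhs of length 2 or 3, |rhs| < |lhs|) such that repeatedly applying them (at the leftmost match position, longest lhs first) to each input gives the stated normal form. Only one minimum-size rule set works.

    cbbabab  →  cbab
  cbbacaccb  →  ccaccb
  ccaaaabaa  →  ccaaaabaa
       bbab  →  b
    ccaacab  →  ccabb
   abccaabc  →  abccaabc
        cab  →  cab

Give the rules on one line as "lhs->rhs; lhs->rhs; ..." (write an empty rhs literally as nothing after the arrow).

  | cbbabab => cbab
  | cbbacaccb => ccaccb
  | ccaaaabaa
  | bbab => b

aca->b; bba->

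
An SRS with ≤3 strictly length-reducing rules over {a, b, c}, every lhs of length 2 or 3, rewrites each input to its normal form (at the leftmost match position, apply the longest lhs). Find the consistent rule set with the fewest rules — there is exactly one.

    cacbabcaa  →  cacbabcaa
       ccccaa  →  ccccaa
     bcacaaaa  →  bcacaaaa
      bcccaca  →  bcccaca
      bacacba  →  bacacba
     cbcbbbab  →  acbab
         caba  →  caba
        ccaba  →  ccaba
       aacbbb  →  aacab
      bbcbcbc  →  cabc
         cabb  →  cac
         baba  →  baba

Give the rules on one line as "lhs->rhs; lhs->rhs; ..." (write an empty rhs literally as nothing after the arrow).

  | cacbabcaa
  | ccccaa
  | bcacaaaa
  | bcccaca

bb->c; cbb->ca; cbc->a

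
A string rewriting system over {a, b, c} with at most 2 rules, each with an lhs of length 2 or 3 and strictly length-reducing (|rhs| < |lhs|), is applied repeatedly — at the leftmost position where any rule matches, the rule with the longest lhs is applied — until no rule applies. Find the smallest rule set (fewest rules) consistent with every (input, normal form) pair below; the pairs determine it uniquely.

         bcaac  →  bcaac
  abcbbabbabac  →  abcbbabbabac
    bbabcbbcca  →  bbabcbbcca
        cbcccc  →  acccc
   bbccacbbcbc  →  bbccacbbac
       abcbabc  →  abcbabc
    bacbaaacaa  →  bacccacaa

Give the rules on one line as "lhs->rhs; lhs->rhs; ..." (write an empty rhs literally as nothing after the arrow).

  | bcaac
  | abcbbabbabac
  | bbabcbbcca
  | cbcccc => acccc

baa->cc; cbc->ac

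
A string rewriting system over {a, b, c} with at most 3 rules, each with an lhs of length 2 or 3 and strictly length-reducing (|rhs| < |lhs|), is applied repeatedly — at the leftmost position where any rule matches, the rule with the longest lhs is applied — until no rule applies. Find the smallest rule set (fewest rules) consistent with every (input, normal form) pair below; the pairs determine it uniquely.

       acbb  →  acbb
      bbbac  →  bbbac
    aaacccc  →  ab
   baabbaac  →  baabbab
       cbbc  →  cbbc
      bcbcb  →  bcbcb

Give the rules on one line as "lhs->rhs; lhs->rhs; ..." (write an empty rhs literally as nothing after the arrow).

  | acbb
  | bbbac
  | aaacccc => aabccc => aac => ab
  | baabbaac => baabbab

aac->ab; bcc->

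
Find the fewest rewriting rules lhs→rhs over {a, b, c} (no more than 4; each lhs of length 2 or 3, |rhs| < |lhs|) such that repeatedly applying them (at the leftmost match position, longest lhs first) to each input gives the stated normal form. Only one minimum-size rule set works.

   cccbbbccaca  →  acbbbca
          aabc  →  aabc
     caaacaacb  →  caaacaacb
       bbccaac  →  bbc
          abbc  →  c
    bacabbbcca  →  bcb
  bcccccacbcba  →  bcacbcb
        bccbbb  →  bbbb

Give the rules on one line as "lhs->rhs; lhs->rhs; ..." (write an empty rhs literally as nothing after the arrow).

abb->; ba->b; cc->a

  | cccbbbccaca => acbbbccaca => acbbbaaca => acbbbaca => acbbbca
  | aabc
  | caaacaacb
  | bbccaac => bbaaac => bbaac => bbac => bbc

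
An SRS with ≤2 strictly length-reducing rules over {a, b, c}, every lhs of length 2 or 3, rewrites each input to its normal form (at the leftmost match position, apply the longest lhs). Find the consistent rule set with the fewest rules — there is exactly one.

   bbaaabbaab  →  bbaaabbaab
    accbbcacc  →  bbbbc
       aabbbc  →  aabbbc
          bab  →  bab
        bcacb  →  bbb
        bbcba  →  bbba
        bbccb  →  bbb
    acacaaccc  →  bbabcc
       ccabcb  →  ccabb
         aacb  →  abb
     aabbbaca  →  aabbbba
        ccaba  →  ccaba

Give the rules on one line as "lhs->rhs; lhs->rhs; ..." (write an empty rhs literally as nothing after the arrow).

ac->b; cb->b

  | bbaaabbaab
  | accbbcacc => bcbbcacc => bbbcacc => bbbcbc => bbbbc
  | aabbbc
  | bab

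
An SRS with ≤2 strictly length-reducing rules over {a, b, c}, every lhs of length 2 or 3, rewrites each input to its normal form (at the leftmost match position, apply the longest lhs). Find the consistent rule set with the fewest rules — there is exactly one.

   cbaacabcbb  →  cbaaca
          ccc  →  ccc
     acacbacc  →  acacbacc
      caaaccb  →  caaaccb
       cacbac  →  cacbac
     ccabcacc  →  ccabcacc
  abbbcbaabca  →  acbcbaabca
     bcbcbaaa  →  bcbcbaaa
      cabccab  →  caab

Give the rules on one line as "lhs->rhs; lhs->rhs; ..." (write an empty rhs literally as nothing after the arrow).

bb->c; bcc->

  | cbaacabcbb => cbaacabcc => cbaaca
  | ccc
  | acacbacc
  | caaaccb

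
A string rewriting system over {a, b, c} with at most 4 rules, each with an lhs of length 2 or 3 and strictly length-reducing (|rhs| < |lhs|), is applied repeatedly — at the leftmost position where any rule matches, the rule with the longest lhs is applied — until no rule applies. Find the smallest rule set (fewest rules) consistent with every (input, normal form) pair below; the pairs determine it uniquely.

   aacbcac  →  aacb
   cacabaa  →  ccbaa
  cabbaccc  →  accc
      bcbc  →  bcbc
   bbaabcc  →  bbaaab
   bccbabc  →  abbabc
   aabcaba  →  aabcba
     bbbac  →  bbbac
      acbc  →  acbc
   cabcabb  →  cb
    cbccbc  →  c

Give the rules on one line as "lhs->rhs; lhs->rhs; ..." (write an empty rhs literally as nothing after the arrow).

bcc->ab; ca->c; cbb->

  | aacbcac => aacbcc => aacab => aacb
  | cacabaa => ccabaa => ccbaa
  | cabbaccc => cbbaccc => accc
  | bcbc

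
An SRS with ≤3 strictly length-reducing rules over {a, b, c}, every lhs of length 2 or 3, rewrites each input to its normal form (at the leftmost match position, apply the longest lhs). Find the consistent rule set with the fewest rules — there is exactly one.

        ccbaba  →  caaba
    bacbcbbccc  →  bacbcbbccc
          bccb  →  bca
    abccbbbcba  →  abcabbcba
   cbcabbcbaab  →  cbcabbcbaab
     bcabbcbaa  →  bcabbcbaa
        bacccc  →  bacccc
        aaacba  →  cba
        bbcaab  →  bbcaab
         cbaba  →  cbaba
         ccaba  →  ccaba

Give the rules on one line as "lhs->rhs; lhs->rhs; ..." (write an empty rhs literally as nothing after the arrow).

aaa->; ccb->ca

  | ccbaba => caaba
  | bacbcbbccc
  | bccb => bca
  | abccbbbcba => abcabbcba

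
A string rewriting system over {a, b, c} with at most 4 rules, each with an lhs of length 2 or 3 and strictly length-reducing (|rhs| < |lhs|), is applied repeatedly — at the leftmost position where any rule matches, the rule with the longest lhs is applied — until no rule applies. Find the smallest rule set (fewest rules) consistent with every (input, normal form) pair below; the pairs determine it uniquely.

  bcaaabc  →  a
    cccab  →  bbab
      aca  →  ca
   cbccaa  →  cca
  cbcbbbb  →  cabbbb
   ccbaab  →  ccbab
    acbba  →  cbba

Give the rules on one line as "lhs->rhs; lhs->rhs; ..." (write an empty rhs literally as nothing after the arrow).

  | bcaaabc => aaaabc => aaabc => aabc => abc => aa => a
  | cccab => bbab
  | aca => ca
  | cbccaa => cacaa => ccaa => cca

aa->a; ac->c; bc->a; ccc->bb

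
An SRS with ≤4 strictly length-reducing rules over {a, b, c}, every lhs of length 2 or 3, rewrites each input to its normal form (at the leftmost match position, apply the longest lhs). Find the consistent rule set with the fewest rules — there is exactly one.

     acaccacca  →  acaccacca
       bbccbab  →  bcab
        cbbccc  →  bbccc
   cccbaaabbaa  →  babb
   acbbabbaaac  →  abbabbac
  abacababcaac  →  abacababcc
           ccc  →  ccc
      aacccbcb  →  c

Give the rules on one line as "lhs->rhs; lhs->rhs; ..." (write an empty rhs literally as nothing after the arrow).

aa->; bcb->c; cb->b

  | acaccacca
  | bbccbab => bbcbab => bcab
  | cbbccc => bbccc
  | cccbaaabbaa => ccbaaabbaa => cbaaabbaa => baaabbaa => babbaa => babb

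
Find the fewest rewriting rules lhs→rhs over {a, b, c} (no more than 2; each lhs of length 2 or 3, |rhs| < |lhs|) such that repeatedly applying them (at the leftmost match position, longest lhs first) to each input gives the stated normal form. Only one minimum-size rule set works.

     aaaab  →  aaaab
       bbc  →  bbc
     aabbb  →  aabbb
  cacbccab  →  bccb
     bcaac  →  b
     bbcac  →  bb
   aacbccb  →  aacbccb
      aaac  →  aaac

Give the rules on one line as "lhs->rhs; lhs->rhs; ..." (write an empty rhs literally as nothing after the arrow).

ca->c; cac->

  | aaaab
  | bbc
  | aabbb
  | cacbccab => bccab => bccb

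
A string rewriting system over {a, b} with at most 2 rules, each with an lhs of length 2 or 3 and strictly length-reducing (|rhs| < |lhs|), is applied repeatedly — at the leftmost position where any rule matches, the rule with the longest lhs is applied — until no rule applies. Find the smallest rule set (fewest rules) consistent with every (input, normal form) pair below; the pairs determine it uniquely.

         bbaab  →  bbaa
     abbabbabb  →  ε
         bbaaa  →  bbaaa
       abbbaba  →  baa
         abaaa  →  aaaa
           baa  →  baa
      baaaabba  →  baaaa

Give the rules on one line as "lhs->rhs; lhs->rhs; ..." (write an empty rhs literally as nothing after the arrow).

ab->a; abb->

  | bbaab => bbaa
  | abbabbabb => abbabb => abb => ε
  | bbaaa
  | abbbaba => baba => baa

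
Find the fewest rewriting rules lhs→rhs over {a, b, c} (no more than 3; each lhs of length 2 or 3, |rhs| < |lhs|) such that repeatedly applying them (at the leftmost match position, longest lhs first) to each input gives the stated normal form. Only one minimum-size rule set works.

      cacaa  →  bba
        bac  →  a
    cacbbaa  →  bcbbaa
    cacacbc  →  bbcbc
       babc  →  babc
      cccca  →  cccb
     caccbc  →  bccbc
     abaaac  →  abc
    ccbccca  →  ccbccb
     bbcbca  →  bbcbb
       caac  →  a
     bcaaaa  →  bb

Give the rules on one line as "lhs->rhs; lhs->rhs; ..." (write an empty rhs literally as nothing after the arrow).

  | cacaa => bcaa => bba
  | bac => a
  | cacbbaa => bcbbaa
  | cacacbc => bcacbc => bbcbc

aaa->; bac->a; ca->b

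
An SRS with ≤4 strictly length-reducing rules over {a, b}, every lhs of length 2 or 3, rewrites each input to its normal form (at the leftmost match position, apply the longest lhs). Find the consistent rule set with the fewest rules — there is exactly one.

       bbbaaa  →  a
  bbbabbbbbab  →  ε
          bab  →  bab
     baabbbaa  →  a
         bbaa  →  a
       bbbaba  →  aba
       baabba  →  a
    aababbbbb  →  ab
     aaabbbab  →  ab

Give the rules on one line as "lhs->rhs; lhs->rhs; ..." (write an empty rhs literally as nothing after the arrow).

aa->a; aab->; bb->b; bba->a

  | bbbaaa => bbaaa => aaa => aa => a
  | bbbabbbbbab => bbabbbbbab => abbbbbab => abbbbab => abbbab => abbab => aab => ε
  | bab
  | baabbbaa => bbbaa => bbaa => aa => a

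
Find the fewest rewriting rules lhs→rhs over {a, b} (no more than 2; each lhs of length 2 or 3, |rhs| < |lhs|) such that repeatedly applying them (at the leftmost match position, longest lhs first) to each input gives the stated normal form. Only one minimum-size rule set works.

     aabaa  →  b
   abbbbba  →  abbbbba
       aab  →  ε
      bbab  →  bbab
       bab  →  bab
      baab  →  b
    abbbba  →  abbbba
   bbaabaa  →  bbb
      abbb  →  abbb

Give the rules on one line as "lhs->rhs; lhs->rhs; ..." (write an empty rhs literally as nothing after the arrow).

  | aabaa => aa => b
  | abbbbba
  | aab => ε
  | bbab

aa->b; aab->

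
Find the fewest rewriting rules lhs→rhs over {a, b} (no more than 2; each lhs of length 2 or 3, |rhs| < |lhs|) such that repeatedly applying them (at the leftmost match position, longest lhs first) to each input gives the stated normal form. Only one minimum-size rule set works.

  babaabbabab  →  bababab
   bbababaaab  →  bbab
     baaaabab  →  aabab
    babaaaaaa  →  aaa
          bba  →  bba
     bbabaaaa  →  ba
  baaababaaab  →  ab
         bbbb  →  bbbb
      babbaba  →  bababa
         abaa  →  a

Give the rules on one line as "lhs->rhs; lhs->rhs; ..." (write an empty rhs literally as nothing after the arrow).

  | babaabbabab => babbabab => bababab
  | bbababaaab => bbabaab => bbab
  | baaaabab => aabab
  | babaaaaaa => baaaaa => aaa

abb->ab; baa->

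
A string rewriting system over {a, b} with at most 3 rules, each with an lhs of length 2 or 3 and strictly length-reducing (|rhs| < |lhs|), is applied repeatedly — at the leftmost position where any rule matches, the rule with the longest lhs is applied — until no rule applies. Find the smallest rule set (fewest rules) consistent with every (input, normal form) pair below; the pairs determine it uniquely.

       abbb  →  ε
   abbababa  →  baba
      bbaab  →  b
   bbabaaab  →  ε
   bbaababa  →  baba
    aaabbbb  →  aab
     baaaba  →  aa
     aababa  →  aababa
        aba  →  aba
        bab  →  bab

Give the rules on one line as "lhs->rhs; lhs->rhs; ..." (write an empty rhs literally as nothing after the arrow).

  | abbb => aaa => ε
  | abbababa => aaababa => baba
  | bbaab => aaab => b
  | bbabaaab => aabaaab => aabb => aaa => ε

aaa->; bb->a; bbb->aa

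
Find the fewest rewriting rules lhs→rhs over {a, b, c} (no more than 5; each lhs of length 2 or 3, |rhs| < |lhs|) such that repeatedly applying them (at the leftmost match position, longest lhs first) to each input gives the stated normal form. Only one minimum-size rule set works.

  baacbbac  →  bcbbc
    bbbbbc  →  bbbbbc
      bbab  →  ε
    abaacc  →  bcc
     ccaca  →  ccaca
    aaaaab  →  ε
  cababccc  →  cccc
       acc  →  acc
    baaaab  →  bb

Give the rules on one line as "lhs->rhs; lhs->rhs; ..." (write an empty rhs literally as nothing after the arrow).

  | baacbbac => aacbbac => bcbbac => bcbbc
  | bbbbbc
  | bbab => bab => ab => ε
  | abaacc => aacc => bcc

aa->b; ab->; ba->a; bac->bc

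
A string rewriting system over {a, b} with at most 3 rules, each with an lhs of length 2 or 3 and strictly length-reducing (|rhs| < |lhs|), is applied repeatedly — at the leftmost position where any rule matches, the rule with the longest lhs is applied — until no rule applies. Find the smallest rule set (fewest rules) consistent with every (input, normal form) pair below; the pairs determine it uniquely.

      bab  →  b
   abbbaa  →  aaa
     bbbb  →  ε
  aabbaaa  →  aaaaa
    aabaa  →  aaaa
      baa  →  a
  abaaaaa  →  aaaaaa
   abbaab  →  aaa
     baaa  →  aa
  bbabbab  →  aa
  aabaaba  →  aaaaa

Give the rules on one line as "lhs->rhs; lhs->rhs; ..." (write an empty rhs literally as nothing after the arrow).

ab->a; ba->; bb->

  | bab => b
  | abbbaa => abbaa => abaa => aaa
  | bbbb => bb => ε
  | aabbaaa => aabaaa => aaaaa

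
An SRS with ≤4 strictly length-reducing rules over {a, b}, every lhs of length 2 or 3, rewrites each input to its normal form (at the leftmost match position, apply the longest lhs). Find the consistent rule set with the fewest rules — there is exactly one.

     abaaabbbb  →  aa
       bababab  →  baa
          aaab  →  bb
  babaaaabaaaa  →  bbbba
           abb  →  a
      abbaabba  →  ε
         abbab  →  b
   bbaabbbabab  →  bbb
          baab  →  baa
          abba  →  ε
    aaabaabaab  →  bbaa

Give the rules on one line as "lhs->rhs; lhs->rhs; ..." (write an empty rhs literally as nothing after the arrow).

  | abaaabbbb => aabbbb => aabbb => aabb => aab => aa
  | bababab => aaabab => bbab => baa
  | aaab => bb
  | babaaaabaaaa => aaaaaabaaaa => baaabaaaa => bbbaaaa => bbbba

aaa->b; ab->a; aba->; bab->aa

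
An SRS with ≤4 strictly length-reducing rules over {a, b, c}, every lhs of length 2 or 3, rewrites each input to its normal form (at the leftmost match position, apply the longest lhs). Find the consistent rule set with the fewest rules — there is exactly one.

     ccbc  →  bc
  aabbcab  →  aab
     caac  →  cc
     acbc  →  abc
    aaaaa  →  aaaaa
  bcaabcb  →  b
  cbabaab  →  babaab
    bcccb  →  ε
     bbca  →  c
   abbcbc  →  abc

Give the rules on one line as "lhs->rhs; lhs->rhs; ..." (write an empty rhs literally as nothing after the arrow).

bb->; ca->c; cb->b

  | ccbc => cbc => bc
  | aabbcab => aacab => aacb => aab
  | caac => cac => cc
  | acbc => abc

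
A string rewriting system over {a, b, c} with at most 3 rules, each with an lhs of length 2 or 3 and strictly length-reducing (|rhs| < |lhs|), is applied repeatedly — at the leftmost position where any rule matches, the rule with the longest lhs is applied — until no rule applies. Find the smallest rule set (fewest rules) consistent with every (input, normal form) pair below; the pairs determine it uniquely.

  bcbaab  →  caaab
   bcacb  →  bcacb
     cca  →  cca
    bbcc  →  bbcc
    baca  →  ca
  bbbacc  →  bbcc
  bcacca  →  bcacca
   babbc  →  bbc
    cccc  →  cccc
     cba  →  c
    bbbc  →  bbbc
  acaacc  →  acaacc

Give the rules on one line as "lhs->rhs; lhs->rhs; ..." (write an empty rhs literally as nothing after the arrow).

  | bcbaab => caaab
  | bcacb
  | cca
  | bbcc

ba->; bcb->ca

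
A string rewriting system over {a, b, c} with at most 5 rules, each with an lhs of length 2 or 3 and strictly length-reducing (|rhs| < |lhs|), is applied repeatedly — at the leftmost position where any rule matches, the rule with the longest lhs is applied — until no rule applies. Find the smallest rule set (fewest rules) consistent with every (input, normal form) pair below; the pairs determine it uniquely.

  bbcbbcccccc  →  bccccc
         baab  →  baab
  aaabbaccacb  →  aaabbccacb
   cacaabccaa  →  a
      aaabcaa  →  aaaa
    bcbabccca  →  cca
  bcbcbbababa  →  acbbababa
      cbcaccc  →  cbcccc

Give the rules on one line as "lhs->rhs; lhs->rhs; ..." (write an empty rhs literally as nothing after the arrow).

  | bbcbbcccccc => babcccccc => bccccc
  | baab
  | aaabbaccacb => aaabbccacb
  | cacaabccaa => caabccaa => abccaa => caa => a

abc->; acc->cc; bcb->a; caa->a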